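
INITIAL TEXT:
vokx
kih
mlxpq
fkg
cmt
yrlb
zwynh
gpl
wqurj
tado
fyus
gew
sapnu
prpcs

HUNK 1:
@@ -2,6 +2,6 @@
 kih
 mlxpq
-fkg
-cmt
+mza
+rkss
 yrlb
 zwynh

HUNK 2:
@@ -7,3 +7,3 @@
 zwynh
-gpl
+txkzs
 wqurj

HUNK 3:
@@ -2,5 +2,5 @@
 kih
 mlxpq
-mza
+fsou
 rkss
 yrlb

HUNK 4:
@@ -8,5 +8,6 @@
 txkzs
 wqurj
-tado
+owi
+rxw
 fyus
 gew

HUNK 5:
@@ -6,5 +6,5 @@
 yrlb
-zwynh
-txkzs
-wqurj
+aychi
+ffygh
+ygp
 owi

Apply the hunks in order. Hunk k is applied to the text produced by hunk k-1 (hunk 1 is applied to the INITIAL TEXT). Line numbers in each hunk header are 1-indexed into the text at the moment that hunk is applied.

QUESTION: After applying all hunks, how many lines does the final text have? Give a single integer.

Answer: 15

Derivation:
Hunk 1: at line 2 remove [fkg,cmt] add [mza,rkss] -> 14 lines: vokx kih mlxpq mza rkss yrlb zwynh gpl wqurj tado fyus gew sapnu prpcs
Hunk 2: at line 7 remove [gpl] add [txkzs] -> 14 lines: vokx kih mlxpq mza rkss yrlb zwynh txkzs wqurj tado fyus gew sapnu prpcs
Hunk 3: at line 2 remove [mza] add [fsou] -> 14 lines: vokx kih mlxpq fsou rkss yrlb zwynh txkzs wqurj tado fyus gew sapnu prpcs
Hunk 4: at line 8 remove [tado] add [owi,rxw] -> 15 lines: vokx kih mlxpq fsou rkss yrlb zwynh txkzs wqurj owi rxw fyus gew sapnu prpcs
Hunk 5: at line 6 remove [zwynh,txkzs,wqurj] add [aychi,ffygh,ygp] -> 15 lines: vokx kih mlxpq fsou rkss yrlb aychi ffygh ygp owi rxw fyus gew sapnu prpcs
Final line count: 15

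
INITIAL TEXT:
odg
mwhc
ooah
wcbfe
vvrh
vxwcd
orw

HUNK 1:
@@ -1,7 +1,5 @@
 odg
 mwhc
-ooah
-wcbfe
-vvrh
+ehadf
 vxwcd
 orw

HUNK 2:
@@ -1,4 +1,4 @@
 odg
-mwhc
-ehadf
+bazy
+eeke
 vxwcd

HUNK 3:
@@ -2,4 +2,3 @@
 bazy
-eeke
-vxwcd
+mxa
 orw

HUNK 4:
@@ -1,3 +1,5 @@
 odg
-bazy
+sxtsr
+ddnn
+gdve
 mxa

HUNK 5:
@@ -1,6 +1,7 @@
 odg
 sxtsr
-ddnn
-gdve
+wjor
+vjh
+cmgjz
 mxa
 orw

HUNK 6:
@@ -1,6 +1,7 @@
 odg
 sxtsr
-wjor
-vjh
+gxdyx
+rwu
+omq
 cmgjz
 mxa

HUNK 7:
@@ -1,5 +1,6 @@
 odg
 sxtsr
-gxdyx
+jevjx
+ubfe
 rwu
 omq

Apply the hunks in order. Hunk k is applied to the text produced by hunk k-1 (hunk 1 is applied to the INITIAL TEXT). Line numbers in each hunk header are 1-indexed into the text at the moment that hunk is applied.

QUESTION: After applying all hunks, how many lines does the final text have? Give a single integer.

Answer: 9

Derivation:
Hunk 1: at line 1 remove [ooah,wcbfe,vvrh] add [ehadf] -> 5 lines: odg mwhc ehadf vxwcd orw
Hunk 2: at line 1 remove [mwhc,ehadf] add [bazy,eeke] -> 5 lines: odg bazy eeke vxwcd orw
Hunk 3: at line 2 remove [eeke,vxwcd] add [mxa] -> 4 lines: odg bazy mxa orw
Hunk 4: at line 1 remove [bazy] add [sxtsr,ddnn,gdve] -> 6 lines: odg sxtsr ddnn gdve mxa orw
Hunk 5: at line 1 remove [ddnn,gdve] add [wjor,vjh,cmgjz] -> 7 lines: odg sxtsr wjor vjh cmgjz mxa orw
Hunk 6: at line 1 remove [wjor,vjh] add [gxdyx,rwu,omq] -> 8 lines: odg sxtsr gxdyx rwu omq cmgjz mxa orw
Hunk 7: at line 1 remove [gxdyx] add [jevjx,ubfe] -> 9 lines: odg sxtsr jevjx ubfe rwu omq cmgjz mxa orw
Final line count: 9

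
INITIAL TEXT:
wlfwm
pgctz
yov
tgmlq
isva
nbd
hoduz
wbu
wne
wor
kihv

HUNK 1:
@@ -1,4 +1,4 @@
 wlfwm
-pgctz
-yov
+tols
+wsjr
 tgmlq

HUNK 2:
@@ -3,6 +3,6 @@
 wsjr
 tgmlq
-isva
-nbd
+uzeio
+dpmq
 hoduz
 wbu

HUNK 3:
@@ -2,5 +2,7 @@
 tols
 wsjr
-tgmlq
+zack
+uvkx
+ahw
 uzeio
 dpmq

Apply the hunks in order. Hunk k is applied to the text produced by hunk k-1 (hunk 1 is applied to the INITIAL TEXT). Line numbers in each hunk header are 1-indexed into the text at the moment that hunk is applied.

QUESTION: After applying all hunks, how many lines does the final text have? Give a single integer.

Hunk 1: at line 1 remove [pgctz,yov] add [tols,wsjr] -> 11 lines: wlfwm tols wsjr tgmlq isva nbd hoduz wbu wne wor kihv
Hunk 2: at line 3 remove [isva,nbd] add [uzeio,dpmq] -> 11 lines: wlfwm tols wsjr tgmlq uzeio dpmq hoduz wbu wne wor kihv
Hunk 3: at line 2 remove [tgmlq] add [zack,uvkx,ahw] -> 13 lines: wlfwm tols wsjr zack uvkx ahw uzeio dpmq hoduz wbu wne wor kihv
Final line count: 13

Answer: 13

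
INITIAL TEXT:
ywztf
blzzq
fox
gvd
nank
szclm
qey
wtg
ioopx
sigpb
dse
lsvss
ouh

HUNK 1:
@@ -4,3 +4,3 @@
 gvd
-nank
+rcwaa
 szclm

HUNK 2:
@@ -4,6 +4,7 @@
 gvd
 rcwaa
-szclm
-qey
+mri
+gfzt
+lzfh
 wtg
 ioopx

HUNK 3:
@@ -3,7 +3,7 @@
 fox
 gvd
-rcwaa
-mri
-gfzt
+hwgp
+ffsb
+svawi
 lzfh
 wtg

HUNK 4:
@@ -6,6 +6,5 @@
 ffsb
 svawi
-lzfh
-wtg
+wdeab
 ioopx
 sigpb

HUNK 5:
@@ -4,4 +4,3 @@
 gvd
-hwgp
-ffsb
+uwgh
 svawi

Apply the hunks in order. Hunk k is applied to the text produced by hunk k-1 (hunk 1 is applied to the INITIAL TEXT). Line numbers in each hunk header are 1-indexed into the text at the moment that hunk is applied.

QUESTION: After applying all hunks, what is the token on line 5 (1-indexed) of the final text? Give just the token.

Hunk 1: at line 4 remove [nank] add [rcwaa] -> 13 lines: ywztf blzzq fox gvd rcwaa szclm qey wtg ioopx sigpb dse lsvss ouh
Hunk 2: at line 4 remove [szclm,qey] add [mri,gfzt,lzfh] -> 14 lines: ywztf blzzq fox gvd rcwaa mri gfzt lzfh wtg ioopx sigpb dse lsvss ouh
Hunk 3: at line 3 remove [rcwaa,mri,gfzt] add [hwgp,ffsb,svawi] -> 14 lines: ywztf blzzq fox gvd hwgp ffsb svawi lzfh wtg ioopx sigpb dse lsvss ouh
Hunk 4: at line 6 remove [lzfh,wtg] add [wdeab] -> 13 lines: ywztf blzzq fox gvd hwgp ffsb svawi wdeab ioopx sigpb dse lsvss ouh
Hunk 5: at line 4 remove [hwgp,ffsb] add [uwgh] -> 12 lines: ywztf blzzq fox gvd uwgh svawi wdeab ioopx sigpb dse lsvss ouh
Final line 5: uwgh

Answer: uwgh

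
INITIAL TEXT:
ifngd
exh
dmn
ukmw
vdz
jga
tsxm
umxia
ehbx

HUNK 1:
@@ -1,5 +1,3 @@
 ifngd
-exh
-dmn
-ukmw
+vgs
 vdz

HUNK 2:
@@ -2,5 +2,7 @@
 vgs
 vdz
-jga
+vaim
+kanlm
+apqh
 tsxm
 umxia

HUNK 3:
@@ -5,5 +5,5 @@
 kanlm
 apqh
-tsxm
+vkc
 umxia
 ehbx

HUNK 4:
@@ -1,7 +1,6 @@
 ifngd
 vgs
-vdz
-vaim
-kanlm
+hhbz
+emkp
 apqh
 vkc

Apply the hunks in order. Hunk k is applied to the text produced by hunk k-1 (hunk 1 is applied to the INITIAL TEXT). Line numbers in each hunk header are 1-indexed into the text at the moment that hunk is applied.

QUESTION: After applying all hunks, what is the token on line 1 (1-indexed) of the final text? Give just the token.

Answer: ifngd

Derivation:
Hunk 1: at line 1 remove [exh,dmn,ukmw] add [vgs] -> 7 lines: ifngd vgs vdz jga tsxm umxia ehbx
Hunk 2: at line 2 remove [jga] add [vaim,kanlm,apqh] -> 9 lines: ifngd vgs vdz vaim kanlm apqh tsxm umxia ehbx
Hunk 3: at line 5 remove [tsxm] add [vkc] -> 9 lines: ifngd vgs vdz vaim kanlm apqh vkc umxia ehbx
Hunk 4: at line 1 remove [vdz,vaim,kanlm] add [hhbz,emkp] -> 8 lines: ifngd vgs hhbz emkp apqh vkc umxia ehbx
Final line 1: ifngd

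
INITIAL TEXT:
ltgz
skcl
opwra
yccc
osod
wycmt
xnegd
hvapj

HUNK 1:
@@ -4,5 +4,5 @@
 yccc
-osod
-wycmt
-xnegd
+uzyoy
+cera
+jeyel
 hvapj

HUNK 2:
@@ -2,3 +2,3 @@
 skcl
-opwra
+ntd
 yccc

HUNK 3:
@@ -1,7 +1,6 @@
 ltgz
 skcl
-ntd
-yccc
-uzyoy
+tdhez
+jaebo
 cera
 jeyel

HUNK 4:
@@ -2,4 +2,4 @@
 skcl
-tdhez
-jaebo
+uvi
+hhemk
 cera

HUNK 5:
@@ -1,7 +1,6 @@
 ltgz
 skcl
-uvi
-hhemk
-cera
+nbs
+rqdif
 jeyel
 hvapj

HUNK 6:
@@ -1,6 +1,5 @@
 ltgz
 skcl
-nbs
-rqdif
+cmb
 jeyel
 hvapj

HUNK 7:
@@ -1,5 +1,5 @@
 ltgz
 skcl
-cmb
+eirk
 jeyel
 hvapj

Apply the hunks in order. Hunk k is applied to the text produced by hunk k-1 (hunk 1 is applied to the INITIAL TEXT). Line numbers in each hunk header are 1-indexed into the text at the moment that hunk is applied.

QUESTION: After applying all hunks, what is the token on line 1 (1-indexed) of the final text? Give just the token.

Hunk 1: at line 4 remove [osod,wycmt,xnegd] add [uzyoy,cera,jeyel] -> 8 lines: ltgz skcl opwra yccc uzyoy cera jeyel hvapj
Hunk 2: at line 2 remove [opwra] add [ntd] -> 8 lines: ltgz skcl ntd yccc uzyoy cera jeyel hvapj
Hunk 3: at line 1 remove [ntd,yccc,uzyoy] add [tdhez,jaebo] -> 7 lines: ltgz skcl tdhez jaebo cera jeyel hvapj
Hunk 4: at line 2 remove [tdhez,jaebo] add [uvi,hhemk] -> 7 lines: ltgz skcl uvi hhemk cera jeyel hvapj
Hunk 5: at line 1 remove [uvi,hhemk,cera] add [nbs,rqdif] -> 6 lines: ltgz skcl nbs rqdif jeyel hvapj
Hunk 6: at line 1 remove [nbs,rqdif] add [cmb] -> 5 lines: ltgz skcl cmb jeyel hvapj
Hunk 7: at line 1 remove [cmb] add [eirk] -> 5 lines: ltgz skcl eirk jeyel hvapj
Final line 1: ltgz

Answer: ltgz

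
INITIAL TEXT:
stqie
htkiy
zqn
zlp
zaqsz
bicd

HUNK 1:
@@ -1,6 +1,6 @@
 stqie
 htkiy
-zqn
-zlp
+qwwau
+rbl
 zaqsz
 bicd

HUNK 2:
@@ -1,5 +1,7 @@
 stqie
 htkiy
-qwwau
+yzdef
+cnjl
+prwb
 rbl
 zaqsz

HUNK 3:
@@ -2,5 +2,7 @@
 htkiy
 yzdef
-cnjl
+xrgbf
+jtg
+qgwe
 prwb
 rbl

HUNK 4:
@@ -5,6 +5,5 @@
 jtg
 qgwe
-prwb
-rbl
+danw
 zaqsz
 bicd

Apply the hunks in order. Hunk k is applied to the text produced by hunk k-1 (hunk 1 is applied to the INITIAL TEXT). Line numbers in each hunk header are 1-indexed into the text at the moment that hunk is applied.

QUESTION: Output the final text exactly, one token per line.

Answer: stqie
htkiy
yzdef
xrgbf
jtg
qgwe
danw
zaqsz
bicd

Derivation:
Hunk 1: at line 1 remove [zqn,zlp] add [qwwau,rbl] -> 6 lines: stqie htkiy qwwau rbl zaqsz bicd
Hunk 2: at line 1 remove [qwwau] add [yzdef,cnjl,prwb] -> 8 lines: stqie htkiy yzdef cnjl prwb rbl zaqsz bicd
Hunk 3: at line 2 remove [cnjl] add [xrgbf,jtg,qgwe] -> 10 lines: stqie htkiy yzdef xrgbf jtg qgwe prwb rbl zaqsz bicd
Hunk 4: at line 5 remove [prwb,rbl] add [danw] -> 9 lines: stqie htkiy yzdef xrgbf jtg qgwe danw zaqsz bicd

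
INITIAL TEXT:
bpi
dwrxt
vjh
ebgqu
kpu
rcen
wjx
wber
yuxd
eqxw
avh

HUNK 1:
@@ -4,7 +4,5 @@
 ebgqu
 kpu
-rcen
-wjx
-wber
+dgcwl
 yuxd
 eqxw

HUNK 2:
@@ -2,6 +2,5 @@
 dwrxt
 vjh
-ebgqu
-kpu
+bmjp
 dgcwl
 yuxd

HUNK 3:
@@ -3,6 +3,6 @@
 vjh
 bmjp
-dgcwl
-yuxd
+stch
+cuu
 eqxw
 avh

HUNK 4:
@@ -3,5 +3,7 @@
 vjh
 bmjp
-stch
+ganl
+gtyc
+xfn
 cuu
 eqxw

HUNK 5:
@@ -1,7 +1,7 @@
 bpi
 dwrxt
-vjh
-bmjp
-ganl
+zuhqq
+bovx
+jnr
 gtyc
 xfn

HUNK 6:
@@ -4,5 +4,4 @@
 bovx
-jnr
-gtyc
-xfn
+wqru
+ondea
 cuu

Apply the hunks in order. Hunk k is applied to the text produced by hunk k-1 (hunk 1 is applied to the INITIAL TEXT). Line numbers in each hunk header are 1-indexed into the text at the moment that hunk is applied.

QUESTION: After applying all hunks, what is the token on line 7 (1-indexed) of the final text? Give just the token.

Hunk 1: at line 4 remove [rcen,wjx,wber] add [dgcwl] -> 9 lines: bpi dwrxt vjh ebgqu kpu dgcwl yuxd eqxw avh
Hunk 2: at line 2 remove [ebgqu,kpu] add [bmjp] -> 8 lines: bpi dwrxt vjh bmjp dgcwl yuxd eqxw avh
Hunk 3: at line 3 remove [dgcwl,yuxd] add [stch,cuu] -> 8 lines: bpi dwrxt vjh bmjp stch cuu eqxw avh
Hunk 4: at line 3 remove [stch] add [ganl,gtyc,xfn] -> 10 lines: bpi dwrxt vjh bmjp ganl gtyc xfn cuu eqxw avh
Hunk 5: at line 1 remove [vjh,bmjp,ganl] add [zuhqq,bovx,jnr] -> 10 lines: bpi dwrxt zuhqq bovx jnr gtyc xfn cuu eqxw avh
Hunk 6: at line 4 remove [jnr,gtyc,xfn] add [wqru,ondea] -> 9 lines: bpi dwrxt zuhqq bovx wqru ondea cuu eqxw avh
Final line 7: cuu

Answer: cuu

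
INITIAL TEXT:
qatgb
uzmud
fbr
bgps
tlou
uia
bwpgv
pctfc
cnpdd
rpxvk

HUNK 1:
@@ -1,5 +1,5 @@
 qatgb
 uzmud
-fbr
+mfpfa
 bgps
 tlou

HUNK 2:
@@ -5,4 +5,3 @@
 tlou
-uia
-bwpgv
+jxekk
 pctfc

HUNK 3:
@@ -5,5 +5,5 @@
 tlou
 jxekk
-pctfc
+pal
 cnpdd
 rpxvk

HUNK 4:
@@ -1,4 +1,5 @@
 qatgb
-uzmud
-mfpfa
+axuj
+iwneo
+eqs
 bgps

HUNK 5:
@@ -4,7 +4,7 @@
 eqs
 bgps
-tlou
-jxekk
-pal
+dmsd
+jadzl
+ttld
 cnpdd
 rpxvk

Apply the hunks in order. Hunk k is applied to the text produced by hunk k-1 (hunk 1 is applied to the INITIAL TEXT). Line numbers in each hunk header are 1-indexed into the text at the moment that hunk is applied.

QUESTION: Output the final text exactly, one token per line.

Answer: qatgb
axuj
iwneo
eqs
bgps
dmsd
jadzl
ttld
cnpdd
rpxvk

Derivation:
Hunk 1: at line 1 remove [fbr] add [mfpfa] -> 10 lines: qatgb uzmud mfpfa bgps tlou uia bwpgv pctfc cnpdd rpxvk
Hunk 2: at line 5 remove [uia,bwpgv] add [jxekk] -> 9 lines: qatgb uzmud mfpfa bgps tlou jxekk pctfc cnpdd rpxvk
Hunk 3: at line 5 remove [pctfc] add [pal] -> 9 lines: qatgb uzmud mfpfa bgps tlou jxekk pal cnpdd rpxvk
Hunk 4: at line 1 remove [uzmud,mfpfa] add [axuj,iwneo,eqs] -> 10 lines: qatgb axuj iwneo eqs bgps tlou jxekk pal cnpdd rpxvk
Hunk 5: at line 4 remove [tlou,jxekk,pal] add [dmsd,jadzl,ttld] -> 10 lines: qatgb axuj iwneo eqs bgps dmsd jadzl ttld cnpdd rpxvk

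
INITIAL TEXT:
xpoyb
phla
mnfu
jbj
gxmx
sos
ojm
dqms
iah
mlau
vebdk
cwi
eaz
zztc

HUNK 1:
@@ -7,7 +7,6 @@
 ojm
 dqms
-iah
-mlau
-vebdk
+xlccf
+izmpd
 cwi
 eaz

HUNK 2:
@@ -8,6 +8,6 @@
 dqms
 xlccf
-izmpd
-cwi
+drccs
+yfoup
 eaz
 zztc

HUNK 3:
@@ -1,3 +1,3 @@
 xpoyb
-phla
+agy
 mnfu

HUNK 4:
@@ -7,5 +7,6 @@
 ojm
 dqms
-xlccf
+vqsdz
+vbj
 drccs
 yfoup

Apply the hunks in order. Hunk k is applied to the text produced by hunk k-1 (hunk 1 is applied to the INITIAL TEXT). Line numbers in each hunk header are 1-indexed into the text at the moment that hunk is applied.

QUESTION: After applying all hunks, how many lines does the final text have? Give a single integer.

Hunk 1: at line 7 remove [iah,mlau,vebdk] add [xlccf,izmpd] -> 13 lines: xpoyb phla mnfu jbj gxmx sos ojm dqms xlccf izmpd cwi eaz zztc
Hunk 2: at line 8 remove [izmpd,cwi] add [drccs,yfoup] -> 13 lines: xpoyb phla mnfu jbj gxmx sos ojm dqms xlccf drccs yfoup eaz zztc
Hunk 3: at line 1 remove [phla] add [agy] -> 13 lines: xpoyb agy mnfu jbj gxmx sos ojm dqms xlccf drccs yfoup eaz zztc
Hunk 4: at line 7 remove [xlccf] add [vqsdz,vbj] -> 14 lines: xpoyb agy mnfu jbj gxmx sos ojm dqms vqsdz vbj drccs yfoup eaz zztc
Final line count: 14

Answer: 14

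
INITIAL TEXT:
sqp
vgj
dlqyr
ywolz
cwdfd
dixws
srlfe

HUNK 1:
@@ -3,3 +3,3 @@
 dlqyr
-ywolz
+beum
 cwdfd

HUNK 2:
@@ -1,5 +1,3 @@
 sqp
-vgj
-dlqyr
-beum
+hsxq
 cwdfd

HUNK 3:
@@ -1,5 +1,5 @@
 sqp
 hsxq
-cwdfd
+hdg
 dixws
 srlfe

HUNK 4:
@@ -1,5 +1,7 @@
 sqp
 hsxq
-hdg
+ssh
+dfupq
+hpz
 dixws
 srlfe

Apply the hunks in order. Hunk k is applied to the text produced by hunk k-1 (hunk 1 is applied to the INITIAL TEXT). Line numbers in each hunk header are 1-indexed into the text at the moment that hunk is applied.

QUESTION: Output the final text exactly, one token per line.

Hunk 1: at line 3 remove [ywolz] add [beum] -> 7 lines: sqp vgj dlqyr beum cwdfd dixws srlfe
Hunk 2: at line 1 remove [vgj,dlqyr,beum] add [hsxq] -> 5 lines: sqp hsxq cwdfd dixws srlfe
Hunk 3: at line 1 remove [cwdfd] add [hdg] -> 5 lines: sqp hsxq hdg dixws srlfe
Hunk 4: at line 1 remove [hdg] add [ssh,dfupq,hpz] -> 7 lines: sqp hsxq ssh dfupq hpz dixws srlfe

Answer: sqp
hsxq
ssh
dfupq
hpz
dixws
srlfe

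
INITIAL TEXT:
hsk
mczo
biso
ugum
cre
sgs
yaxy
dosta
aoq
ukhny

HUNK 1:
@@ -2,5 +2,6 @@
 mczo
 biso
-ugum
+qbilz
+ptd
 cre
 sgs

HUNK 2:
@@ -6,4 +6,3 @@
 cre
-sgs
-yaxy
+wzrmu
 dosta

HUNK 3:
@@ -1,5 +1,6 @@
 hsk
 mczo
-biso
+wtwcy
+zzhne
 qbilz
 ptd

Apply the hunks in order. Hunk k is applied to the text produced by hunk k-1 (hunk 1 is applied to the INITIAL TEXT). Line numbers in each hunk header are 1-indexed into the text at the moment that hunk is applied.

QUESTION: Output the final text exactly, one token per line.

Hunk 1: at line 2 remove [ugum] add [qbilz,ptd] -> 11 lines: hsk mczo biso qbilz ptd cre sgs yaxy dosta aoq ukhny
Hunk 2: at line 6 remove [sgs,yaxy] add [wzrmu] -> 10 lines: hsk mczo biso qbilz ptd cre wzrmu dosta aoq ukhny
Hunk 3: at line 1 remove [biso] add [wtwcy,zzhne] -> 11 lines: hsk mczo wtwcy zzhne qbilz ptd cre wzrmu dosta aoq ukhny

Answer: hsk
mczo
wtwcy
zzhne
qbilz
ptd
cre
wzrmu
dosta
aoq
ukhny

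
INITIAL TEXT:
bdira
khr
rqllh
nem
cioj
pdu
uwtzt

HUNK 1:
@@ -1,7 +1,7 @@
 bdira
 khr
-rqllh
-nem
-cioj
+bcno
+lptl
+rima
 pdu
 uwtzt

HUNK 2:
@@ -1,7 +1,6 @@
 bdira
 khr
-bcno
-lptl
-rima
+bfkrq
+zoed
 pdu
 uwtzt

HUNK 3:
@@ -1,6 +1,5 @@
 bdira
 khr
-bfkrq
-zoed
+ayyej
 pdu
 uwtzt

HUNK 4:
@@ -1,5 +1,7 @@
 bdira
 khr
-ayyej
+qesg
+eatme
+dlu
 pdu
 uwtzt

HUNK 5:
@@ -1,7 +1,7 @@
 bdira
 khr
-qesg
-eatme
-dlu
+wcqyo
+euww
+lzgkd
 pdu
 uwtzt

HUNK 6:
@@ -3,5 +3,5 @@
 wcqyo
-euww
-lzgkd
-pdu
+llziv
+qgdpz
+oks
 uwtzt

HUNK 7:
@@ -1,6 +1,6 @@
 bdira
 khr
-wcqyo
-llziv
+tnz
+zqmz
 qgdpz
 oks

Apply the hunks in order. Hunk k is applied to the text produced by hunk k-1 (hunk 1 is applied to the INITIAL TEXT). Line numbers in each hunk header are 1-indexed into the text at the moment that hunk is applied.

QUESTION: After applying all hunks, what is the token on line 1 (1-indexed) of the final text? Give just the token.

Hunk 1: at line 1 remove [rqllh,nem,cioj] add [bcno,lptl,rima] -> 7 lines: bdira khr bcno lptl rima pdu uwtzt
Hunk 2: at line 1 remove [bcno,lptl,rima] add [bfkrq,zoed] -> 6 lines: bdira khr bfkrq zoed pdu uwtzt
Hunk 3: at line 1 remove [bfkrq,zoed] add [ayyej] -> 5 lines: bdira khr ayyej pdu uwtzt
Hunk 4: at line 1 remove [ayyej] add [qesg,eatme,dlu] -> 7 lines: bdira khr qesg eatme dlu pdu uwtzt
Hunk 5: at line 1 remove [qesg,eatme,dlu] add [wcqyo,euww,lzgkd] -> 7 lines: bdira khr wcqyo euww lzgkd pdu uwtzt
Hunk 6: at line 3 remove [euww,lzgkd,pdu] add [llziv,qgdpz,oks] -> 7 lines: bdira khr wcqyo llziv qgdpz oks uwtzt
Hunk 7: at line 1 remove [wcqyo,llziv] add [tnz,zqmz] -> 7 lines: bdira khr tnz zqmz qgdpz oks uwtzt
Final line 1: bdira

Answer: bdira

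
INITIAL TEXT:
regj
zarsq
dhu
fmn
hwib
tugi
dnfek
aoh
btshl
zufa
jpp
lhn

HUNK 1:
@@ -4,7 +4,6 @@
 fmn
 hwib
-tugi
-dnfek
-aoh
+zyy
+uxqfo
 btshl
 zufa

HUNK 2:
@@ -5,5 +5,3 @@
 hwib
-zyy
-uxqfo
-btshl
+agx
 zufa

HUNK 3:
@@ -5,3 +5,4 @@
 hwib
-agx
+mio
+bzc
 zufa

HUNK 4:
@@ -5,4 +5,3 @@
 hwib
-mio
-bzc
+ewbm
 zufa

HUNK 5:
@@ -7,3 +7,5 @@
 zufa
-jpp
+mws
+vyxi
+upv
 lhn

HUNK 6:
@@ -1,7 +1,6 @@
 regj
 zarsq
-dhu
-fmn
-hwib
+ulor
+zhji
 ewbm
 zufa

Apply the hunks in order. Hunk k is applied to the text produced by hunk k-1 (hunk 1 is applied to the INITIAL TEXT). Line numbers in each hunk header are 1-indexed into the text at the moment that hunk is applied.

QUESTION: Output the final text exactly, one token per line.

Answer: regj
zarsq
ulor
zhji
ewbm
zufa
mws
vyxi
upv
lhn

Derivation:
Hunk 1: at line 4 remove [tugi,dnfek,aoh] add [zyy,uxqfo] -> 11 lines: regj zarsq dhu fmn hwib zyy uxqfo btshl zufa jpp lhn
Hunk 2: at line 5 remove [zyy,uxqfo,btshl] add [agx] -> 9 lines: regj zarsq dhu fmn hwib agx zufa jpp lhn
Hunk 3: at line 5 remove [agx] add [mio,bzc] -> 10 lines: regj zarsq dhu fmn hwib mio bzc zufa jpp lhn
Hunk 4: at line 5 remove [mio,bzc] add [ewbm] -> 9 lines: regj zarsq dhu fmn hwib ewbm zufa jpp lhn
Hunk 5: at line 7 remove [jpp] add [mws,vyxi,upv] -> 11 lines: regj zarsq dhu fmn hwib ewbm zufa mws vyxi upv lhn
Hunk 6: at line 1 remove [dhu,fmn,hwib] add [ulor,zhji] -> 10 lines: regj zarsq ulor zhji ewbm zufa mws vyxi upv lhn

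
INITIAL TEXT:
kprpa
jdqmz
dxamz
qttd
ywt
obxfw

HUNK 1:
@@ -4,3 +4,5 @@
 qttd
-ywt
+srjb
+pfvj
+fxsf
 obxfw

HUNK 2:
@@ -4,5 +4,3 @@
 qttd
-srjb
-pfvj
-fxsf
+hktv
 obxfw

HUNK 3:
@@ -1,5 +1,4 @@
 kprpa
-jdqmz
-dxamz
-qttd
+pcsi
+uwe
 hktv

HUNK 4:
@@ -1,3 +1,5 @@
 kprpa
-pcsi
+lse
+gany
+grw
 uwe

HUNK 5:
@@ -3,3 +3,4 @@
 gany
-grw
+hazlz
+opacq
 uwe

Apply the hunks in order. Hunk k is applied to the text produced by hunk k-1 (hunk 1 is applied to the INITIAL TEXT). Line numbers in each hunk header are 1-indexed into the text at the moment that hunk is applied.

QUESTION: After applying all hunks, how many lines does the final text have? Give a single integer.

Answer: 8

Derivation:
Hunk 1: at line 4 remove [ywt] add [srjb,pfvj,fxsf] -> 8 lines: kprpa jdqmz dxamz qttd srjb pfvj fxsf obxfw
Hunk 2: at line 4 remove [srjb,pfvj,fxsf] add [hktv] -> 6 lines: kprpa jdqmz dxamz qttd hktv obxfw
Hunk 3: at line 1 remove [jdqmz,dxamz,qttd] add [pcsi,uwe] -> 5 lines: kprpa pcsi uwe hktv obxfw
Hunk 4: at line 1 remove [pcsi] add [lse,gany,grw] -> 7 lines: kprpa lse gany grw uwe hktv obxfw
Hunk 5: at line 3 remove [grw] add [hazlz,opacq] -> 8 lines: kprpa lse gany hazlz opacq uwe hktv obxfw
Final line count: 8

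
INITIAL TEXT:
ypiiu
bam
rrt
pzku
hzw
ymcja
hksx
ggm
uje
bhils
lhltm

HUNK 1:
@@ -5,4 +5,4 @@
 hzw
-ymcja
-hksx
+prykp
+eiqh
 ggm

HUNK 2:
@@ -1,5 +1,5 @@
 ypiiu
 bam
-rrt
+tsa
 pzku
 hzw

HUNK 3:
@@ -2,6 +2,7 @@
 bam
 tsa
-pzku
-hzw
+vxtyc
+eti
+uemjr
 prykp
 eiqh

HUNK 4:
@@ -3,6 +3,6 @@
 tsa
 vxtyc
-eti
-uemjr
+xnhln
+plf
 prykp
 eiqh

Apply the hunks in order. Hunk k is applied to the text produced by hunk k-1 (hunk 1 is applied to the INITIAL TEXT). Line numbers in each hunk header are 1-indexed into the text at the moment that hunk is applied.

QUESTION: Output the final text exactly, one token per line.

Answer: ypiiu
bam
tsa
vxtyc
xnhln
plf
prykp
eiqh
ggm
uje
bhils
lhltm

Derivation:
Hunk 1: at line 5 remove [ymcja,hksx] add [prykp,eiqh] -> 11 lines: ypiiu bam rrt pzku hzw prykp eiqh ggm uje bhils lhltm
Hunk 2: at line 1 remove [rrt] add [tsa] -> 11 lines: ypiiu bam tsa pzku hzw prykp eiqh ggm uje bhils lhltm
Hunk 3: at line 2 remove [pzku,hzw] add [vxtyc,eti,uemjr] -> 12 lines: ypiiu bam tsa vxtyc eti uemjr prykp eiqh ggm uje bhils lhltm
Hunk 4: at line 3 remove [eti,uemjr] add [xnhln,plf] -> 12 lines: ypiiu bam tsa vxtyc xnhln plf prykp eiqh ggm uje bhils lhltm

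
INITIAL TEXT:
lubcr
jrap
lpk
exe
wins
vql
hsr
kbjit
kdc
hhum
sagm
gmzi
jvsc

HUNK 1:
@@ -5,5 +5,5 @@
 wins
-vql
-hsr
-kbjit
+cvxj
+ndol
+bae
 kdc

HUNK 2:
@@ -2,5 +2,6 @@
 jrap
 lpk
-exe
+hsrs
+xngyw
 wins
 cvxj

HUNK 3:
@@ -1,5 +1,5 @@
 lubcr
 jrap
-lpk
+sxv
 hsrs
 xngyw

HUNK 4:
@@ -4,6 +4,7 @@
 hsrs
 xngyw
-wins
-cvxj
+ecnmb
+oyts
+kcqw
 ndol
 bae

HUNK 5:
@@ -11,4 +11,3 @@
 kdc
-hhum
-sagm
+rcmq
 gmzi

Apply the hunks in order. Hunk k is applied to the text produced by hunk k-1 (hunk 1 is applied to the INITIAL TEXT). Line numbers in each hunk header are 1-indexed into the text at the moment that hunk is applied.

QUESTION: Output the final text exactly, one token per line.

Answer: lubcr
jrap
sxv
hsrs
xngyw
ecnmb
oyts
kcqw
ndol
bae
kdc
rcmq
gmzi
jvsc

Derivation:
Hunk 1: at line 5 remove [vql,hsr,kbjit] add [cvxj,ndol,bae] -> 13 lines: lubcr jrap lpk exe wins cvxj ndol bae kdc hhum sagm gmzi jvsc
Hunk 2: at line 2 remove [exe] add [hsrs,xngyw] -> 14 lines: lubcr jrap lpk hsrs xngyw wins cvxj ndol bae kdc hhum sagm gmzi jvsc
Hunk 3: at line 1 remove [lpk] add [sxv] -> 14 lines: lubcr jrap sxv hsrs xngyw wins cvxj ndol bae kdc hhum sagm gmzi jvsc
Hunk 4: at line 4 remove [wins,cvxj] add [ecnmb,oyts,kcqw] -> 15 lines: lubcr jrap sxv hsrs xngyw ecnmb oyts kcqw ndol bae kdc hhum sagm gmzi jvsc
Hunk 5: at line 11 remove [hhum,sagm] add [rcmq] -> 14 lines: lubcr jrap sxv hsrs xngyw ecnmb oyts kcqw ndol bae kdc rcmq gmzi jvsc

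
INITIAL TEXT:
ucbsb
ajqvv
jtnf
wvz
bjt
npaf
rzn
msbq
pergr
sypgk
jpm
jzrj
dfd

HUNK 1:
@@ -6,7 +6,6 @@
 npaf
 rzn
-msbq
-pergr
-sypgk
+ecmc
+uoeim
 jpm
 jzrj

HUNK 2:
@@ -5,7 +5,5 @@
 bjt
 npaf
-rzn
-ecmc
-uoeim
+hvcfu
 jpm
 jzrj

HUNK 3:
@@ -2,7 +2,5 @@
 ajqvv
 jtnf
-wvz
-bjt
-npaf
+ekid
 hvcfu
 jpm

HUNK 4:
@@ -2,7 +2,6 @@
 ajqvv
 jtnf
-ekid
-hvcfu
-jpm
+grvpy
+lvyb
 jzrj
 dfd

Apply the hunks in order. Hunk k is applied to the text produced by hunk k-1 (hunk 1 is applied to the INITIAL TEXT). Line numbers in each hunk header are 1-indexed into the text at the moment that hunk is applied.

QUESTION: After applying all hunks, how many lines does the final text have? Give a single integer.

Hunk 1: at line 6 remove [msbq,pergr,sypgk] add [ecmc,uoeim] -> 12 lines: ucbsb ajqvv jtnf wvz bjt npaf rzn ecmc uoeim jpm jzrj dfd
Hunk 2: at line 5 remove [rzn,ecmc,uoeim] add [hvcfu] -> 10 lines: ucbsb ajqvv jtnf wvz bjt npaf hvcfu jpm jzrj dfd
Hunk 3: at line 2 remove [wvz,bjt,npaf] add [ekid] -> 8 lines: ucbsb ajqvv jtnf ekid hvcfu jpm jzrj dfd
Hunk 4: at line 2 remove [ekid,hvcfu,jpm] add [grvpy,lvyb] -> 7 lines: ucbsb ajqvv jtnf grvpy lvyb jzrj dfd
Final line count: 7

Answer: 7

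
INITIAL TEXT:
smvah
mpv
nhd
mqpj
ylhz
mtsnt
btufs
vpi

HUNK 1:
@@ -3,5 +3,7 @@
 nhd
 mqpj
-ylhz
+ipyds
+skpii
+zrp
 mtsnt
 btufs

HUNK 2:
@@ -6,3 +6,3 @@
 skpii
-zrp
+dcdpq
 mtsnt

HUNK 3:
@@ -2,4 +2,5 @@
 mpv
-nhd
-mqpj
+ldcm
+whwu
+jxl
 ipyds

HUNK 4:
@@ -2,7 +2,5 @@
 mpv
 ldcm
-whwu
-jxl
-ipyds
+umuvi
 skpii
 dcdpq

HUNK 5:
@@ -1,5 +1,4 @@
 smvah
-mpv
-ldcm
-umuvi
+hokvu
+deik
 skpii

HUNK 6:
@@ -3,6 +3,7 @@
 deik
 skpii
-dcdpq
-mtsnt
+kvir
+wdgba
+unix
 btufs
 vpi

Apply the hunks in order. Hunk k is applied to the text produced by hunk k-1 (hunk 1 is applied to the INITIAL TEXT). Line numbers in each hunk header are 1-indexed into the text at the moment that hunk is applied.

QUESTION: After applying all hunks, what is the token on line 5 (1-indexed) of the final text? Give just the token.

Answer: kvir

Derivation:
Hunk 1: at line 3 remove [ylhz] add [ipyds,skpii,zrp] -> 10 lines: smvah mpv nhd mqpj ipyds skpii zrp mtsnt btufs vpi
Hunk 2: at line 6 remove [zrp] add [dcdpq] -> 10 lines: smvah mpv nhd mqpj ipyds skpii dcdpq mtsnt btufs vpi
Hunk 3: at line 2 remove [nhd,mqpj] add [ldcm,whwu,jxl] -> 11 lines: smvah mpv ldcm whwu jxl ipyds skpii dcdpq mtsnt btufs vpi
Hunk 4: at line 2 remove [whwu,jxl,ipyds] add [umuvi] -> 9 lines: smvah mpv ldcm umuvi skpii dcdpq mtsnt btufs vpi
Hunk 5: at line 1 remove [mpv,ldcm,umuvi] add [hokvu,deik] -> 8 lines: smvah hokvu deik skpii dcdpq mtsnt btufs vpi
Hunk 6: at line 3 remove [dcdpq,mtsnt] add [kvir,wdgba,unix] -> 9 lines: smvah hokvu deik skpii kvir wdgba unix btufs vpi
Final line 5: kvir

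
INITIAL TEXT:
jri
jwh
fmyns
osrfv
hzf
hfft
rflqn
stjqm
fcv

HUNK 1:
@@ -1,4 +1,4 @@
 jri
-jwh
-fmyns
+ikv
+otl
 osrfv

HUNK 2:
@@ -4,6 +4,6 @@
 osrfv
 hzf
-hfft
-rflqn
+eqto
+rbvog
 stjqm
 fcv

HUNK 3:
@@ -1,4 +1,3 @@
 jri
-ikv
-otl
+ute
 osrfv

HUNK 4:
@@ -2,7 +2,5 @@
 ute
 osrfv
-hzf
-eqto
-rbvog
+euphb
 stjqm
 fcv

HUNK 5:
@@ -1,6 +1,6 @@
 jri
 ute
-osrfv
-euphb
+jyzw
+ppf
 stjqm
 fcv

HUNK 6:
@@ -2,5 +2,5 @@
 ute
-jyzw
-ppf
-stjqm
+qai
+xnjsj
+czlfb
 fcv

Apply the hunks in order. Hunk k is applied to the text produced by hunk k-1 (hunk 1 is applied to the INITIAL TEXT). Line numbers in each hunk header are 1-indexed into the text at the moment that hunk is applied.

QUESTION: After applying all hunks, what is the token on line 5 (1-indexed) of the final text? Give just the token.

Hunk 1: at line 1 remove [jwh,fmyns] add [ikv,otl] -> 9 lines: jri ikv otl osrfv hzf hfft rflqn stjqm fcv
Hunk 2: at line 4 remove [hfft,rflqn] add [eqto,rbvog] -> 9 lines: jri ikv otl osrfv hzf eqto rbvog stjqm fcv
Hunk 3: at line 1 remove [ikv,otl] add [ute] -> 8 lines: jri ute osrfv hzf eqto rbvog stjqm fcv
Hunk 4: at line 2 remove [hzf,eqto,rbvog] add [euphb] -> 6 lines: jri ute osrfv euphb stjqm fcv
Hunk 5: at line 1 remove [osrfv,euphb] add [jyzw,ppf] -> 6 lines: jri ute jyzw ppf stjqm fcv
Hunk 6: at line 2 remove [jyzw,ppf,stjqm] add [qai,xnjsj,czlfb] -> 6 lines: jri ute qai xnjsj czlfb fcv
Final line 5: czlfb

Answer: czlfb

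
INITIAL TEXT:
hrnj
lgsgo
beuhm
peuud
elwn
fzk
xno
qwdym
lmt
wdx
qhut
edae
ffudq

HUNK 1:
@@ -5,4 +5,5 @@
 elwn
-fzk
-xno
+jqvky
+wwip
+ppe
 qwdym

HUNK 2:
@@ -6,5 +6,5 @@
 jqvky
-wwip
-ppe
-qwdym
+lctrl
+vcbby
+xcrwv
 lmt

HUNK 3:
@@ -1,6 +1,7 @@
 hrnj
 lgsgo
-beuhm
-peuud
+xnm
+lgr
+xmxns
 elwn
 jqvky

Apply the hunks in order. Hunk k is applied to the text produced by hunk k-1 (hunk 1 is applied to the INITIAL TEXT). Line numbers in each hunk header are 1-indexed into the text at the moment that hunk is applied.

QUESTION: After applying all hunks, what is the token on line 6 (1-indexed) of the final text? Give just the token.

Answer: elwn

Derivation:
Hunk 1: at line 5 remove [fzk,xno] add [jqvky,wwip,ppe] -> 14 lines: hrnj lgsgo beuhm peuud elwn jqvky wwip ppe qwdym lmt wdx qhut edae ffudq
Hunk 2: at line 6 remove [wwip,ppe,qwdym] add [lctrl,vcbby,xcrwv] -> 14 lines: hrnj lgsgo beuhm peuud elwn jqvky lctrl vcbby xcrwv lmt wdx qhut edae ffudq
Hunk 3: at line 1 remove [beuhm,peuud] add [xnm,lgr,xmxns] -> 15 lines: hrnj lgsgo xnm lgr xmxns elwn jqvky lctrl vcbby xcrwv lmt wdx qhut edae ffudq
Final line 6: elwn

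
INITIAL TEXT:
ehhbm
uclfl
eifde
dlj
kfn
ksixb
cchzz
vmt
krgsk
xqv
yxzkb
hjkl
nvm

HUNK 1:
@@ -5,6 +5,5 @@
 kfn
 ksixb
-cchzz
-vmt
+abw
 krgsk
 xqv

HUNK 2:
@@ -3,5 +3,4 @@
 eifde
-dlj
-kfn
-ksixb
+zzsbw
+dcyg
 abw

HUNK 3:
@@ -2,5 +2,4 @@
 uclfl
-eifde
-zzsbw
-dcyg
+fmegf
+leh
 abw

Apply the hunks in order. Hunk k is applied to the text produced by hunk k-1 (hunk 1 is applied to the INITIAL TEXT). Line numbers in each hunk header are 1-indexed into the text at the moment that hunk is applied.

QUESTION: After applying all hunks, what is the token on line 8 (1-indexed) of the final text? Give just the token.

Hunk 1: at line 5 remove [cchzz,vmt] add [abw] -> 12 lines: ehhbm uclfl eifde dlj kfn ksixb abw krgsk xqv yxzkb hjkl nvm
Hunk 2: at line 3 remove [dlj,kfn,ksixb] add [zzsbw,dcyg] -> 11 lines: ehhbm uclfl eifde zzsbw dcyg abw krgsk xqv yxzkb hjkl nvm
Hunk 3: at line 2 remove [eifde,zzsbw,dcyg] add [fmegf,leh] -> 10 lines: ehhbm uclfl fmegf leh abw krgsk xqv yxzkb hjkl nvm
Final line 8: yxzkb

Answer: yxzkb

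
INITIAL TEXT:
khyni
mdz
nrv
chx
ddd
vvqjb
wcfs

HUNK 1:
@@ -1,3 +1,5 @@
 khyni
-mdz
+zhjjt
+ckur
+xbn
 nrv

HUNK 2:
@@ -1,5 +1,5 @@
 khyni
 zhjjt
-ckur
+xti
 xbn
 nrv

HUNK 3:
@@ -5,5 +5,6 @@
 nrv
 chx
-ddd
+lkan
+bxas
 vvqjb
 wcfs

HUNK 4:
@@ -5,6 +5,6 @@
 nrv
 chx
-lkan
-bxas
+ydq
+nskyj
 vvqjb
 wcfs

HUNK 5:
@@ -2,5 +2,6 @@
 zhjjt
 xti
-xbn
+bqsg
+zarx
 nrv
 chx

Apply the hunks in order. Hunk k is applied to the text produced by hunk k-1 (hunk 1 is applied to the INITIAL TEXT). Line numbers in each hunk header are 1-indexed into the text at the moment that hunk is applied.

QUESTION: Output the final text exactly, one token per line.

Answer: khyni
zhjjt
xti
bqsg
zarx
nrv
chx
ydq
nskyj
vvqjb
wcfs

Derivation:
Hunk 1: at line 1 remove [mdz] add [zhjjt,ckur,xbn] -> 9 lines: khyni zhjjt ckur xbn nrv chx ddd vvqjb wcfs
Hunk 2: at line 1 remove [ckur] add [xti] -> 9 lines: khyni zhjjt xti xbn nrv chx ddd vvqjb wcfs
Hunk 3: at line 5 remove [ddd] add [lkan,bxas] -> 10 lines: khyni zhjjt xti xbn nrv chx lkan bxas vvqjb wcfs
Hunk 4: at line 5 remove [lkan,bxas] add [ydq,nskyj] -> 10 lines: khyni zhjjt xti xbn nrv chx ydq nskyj vvqjb wcfs
Hunk 5: at line 2 remove [xbn] add [bqsg,zarx] -> 11 lines: khyni zhjjt xti bqsg zarx nrv chx ydq nskyj vvqjb wcfs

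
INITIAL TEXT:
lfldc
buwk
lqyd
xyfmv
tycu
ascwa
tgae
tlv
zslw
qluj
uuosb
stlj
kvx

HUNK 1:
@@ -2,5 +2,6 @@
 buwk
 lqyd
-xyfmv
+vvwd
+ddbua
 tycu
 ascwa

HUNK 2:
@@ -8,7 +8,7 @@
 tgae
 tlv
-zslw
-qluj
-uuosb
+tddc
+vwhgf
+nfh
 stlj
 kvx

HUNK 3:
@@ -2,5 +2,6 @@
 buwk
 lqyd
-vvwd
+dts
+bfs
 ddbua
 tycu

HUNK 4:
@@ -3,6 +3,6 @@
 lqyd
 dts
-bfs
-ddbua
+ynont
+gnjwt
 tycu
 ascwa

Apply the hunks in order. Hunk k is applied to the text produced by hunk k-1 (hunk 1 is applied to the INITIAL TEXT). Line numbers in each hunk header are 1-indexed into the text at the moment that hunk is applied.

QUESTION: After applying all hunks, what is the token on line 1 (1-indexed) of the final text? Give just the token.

Answer: lfldc

Derivation:
Hunk 1: at line 2 remove [xyfmv] add [vvwd,ddbua] -> 14 lines: lfldc buwk lqyd vvwd ddbua tycu ascwa tgae tlv zslw qluj uuosb stlj kvx
Hunk 2: at line 8 remove [zslw,qluj,uuosb] add [tddc,vwhgf,nfh] -> 14 lines: lfldc buwk lqyd vvwd ddbua tycu ascwa tgae tlv tddc vwhgf nfh stlj kvx
Hunk 3: at line 2 remove [vvwd] add [dts,bfs] -> 15 lines: lfldc buwk lqyd dts bfs ddbua tycu ascwa tgae tlv tddc vwhgf nfh stlj kvx
Hunk 4: at line 3 remove [bfs,ddbua] add [ynont,gnjwt] -> 15 lines: lfldc buwk lqyd dts ynont gnjwt tycu ascwa tgae tlv tddc vwhgf nfh stlj kvx
Final line 1: lfldc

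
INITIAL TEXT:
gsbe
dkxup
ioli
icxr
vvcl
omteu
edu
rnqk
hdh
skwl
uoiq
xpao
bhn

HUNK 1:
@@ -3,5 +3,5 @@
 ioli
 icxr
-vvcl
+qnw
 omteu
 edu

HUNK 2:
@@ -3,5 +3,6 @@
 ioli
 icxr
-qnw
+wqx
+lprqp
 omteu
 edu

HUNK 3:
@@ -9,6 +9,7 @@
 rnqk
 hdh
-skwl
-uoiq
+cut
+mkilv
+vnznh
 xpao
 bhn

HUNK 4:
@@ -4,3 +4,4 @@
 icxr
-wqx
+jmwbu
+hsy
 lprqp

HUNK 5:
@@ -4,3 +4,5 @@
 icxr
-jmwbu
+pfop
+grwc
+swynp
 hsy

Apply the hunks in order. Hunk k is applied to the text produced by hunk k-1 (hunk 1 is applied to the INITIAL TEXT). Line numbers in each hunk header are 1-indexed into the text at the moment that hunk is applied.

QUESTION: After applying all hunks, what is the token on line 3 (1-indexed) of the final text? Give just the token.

Hunk 1: at line 3 remove [vvcl] add [qnw] -> 13 lines: gsbe dkxup ioli icxr qnw omteu edu rnqk hdh skwl uoiq xpao bhn
Hunk 2: at line 3 remove [qnw] add [wqx,lprqp] -> 14 lines: gsbe dkxup ioli icxr wqx lprqp omteu edu rnqk hdh skwl uoiq xpao bhn
Hunk 3: at line 9 remove [skwl,uoiq] add [cut,mkilv,vnznh] -> 15 lines: gsbe dkxup ioli icxr wqx lprqp omteu edu rnqk hdh cut mkilv vnznh xpao bhn
Hunk 4: at line 4 remove [wqx] add [jmwbu,hsy] -> 16 lines: gsbe dkxup ioli icxr jmwbu hsy lprqp omteu edu rnqk hdh cut mkilv vnznh xpao bhn
Hunk 5: at line 4 remove [jmwbu] add [pfop,grwc,swynp] -> 18 lines: gsbe dkxup ioli icxr pfop grwc swynp hsy lprqp omteu edu rnqk hdh cut mkilv vnznh xpao bhn
Final line 3: ioli

Answer: ioli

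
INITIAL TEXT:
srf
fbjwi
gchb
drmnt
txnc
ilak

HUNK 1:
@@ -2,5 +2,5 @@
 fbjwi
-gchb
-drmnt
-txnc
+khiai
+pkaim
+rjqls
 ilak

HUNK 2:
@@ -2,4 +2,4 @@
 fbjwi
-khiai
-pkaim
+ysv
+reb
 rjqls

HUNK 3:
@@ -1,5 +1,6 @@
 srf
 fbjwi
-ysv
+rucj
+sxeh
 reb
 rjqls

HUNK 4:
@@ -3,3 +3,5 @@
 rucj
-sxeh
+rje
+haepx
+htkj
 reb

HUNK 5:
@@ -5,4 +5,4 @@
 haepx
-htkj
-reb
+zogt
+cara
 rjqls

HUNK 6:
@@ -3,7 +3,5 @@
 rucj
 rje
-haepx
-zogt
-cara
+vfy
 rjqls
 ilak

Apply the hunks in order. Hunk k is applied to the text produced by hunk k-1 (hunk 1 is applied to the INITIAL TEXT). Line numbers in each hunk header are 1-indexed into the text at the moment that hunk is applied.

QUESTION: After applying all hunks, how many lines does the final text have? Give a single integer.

Answer: 7

Derivation:
Hunk 1: at line 2 remove [gchb,drmnt,txnc] add [khiai,pkaim,rjqls] -> 6 lines: srf fbjwi khiai pkaim rjqls ilak
Hunk 2: at line 2 remove [khiai,pkaim] add [ysv,reb] -> 6 lines: srf fbjwi ysv reb rjqls ilak
Hunk 3: at line 1 remove [ysv] add [rucj,sxeh] -> 7 lines: srf fbjwi rucj sxeh reb rjqls ilak
Hunk 4: at line 3 remove [sxeh] add [rje,haepx,htkj] -> 9 lines: srf fbjwi rucj rje haepx htkj reb rjqls ilak
Hunk 5: at line 5 remove [htkj,reb] add [zogt,cara] -> 9 lines: srf fbjwi rucj rje haepx zogt cara rjqls ilak
Hunk 6: at line 3 remove [haepx,zogt,cara] add [vfy] -> 7 lines: srf fbjwi rucj rje vfy rjqls ilak
Final line count: 7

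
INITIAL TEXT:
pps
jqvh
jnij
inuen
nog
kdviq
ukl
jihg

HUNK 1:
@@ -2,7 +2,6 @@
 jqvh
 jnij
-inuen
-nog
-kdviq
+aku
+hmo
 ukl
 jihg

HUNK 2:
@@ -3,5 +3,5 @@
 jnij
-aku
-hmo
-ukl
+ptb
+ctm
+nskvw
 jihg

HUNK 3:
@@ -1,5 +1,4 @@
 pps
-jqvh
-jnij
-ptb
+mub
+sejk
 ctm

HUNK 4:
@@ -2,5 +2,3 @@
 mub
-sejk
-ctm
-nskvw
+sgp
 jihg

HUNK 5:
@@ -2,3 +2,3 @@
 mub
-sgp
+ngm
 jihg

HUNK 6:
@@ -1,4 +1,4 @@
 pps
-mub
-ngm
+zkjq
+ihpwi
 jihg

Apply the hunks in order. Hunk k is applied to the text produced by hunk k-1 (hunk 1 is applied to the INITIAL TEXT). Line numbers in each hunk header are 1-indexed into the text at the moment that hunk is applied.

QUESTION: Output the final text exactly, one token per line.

Answer: pps
zkjq
ihpwi
jihg

Derivation:
Hunk 1: at line 2 remove [inuen,nog,kdviq] add [aku,hmo] -> 7 lines: pps jqvh jnij aku hmo ukl jihg
Hunk 2: at line 3 remove [aku,hmo,ukl] add [ptb,ctm,nskvw] -> 7 lines: pps jqvh jnij ptb ctm nskvw jihg
Hunk 3: at line 1 remove [jqvh,jnij,ptb] add [mub,sejk] -> 6 lines: pps mub sejk ctm nskvw jihg
Hunk 4: at line 2 remove [sejk,ctm,nskvw] add [sgp] -> 4 lines: pps mub sgp jihg
Hunk 5: at line 2 remove [sgp] add [ngm] -> 4 lines: pps mub ngm jihg
Hunk 6: at line 1 remove [mub,ngm] add [zkjq,ihpwi] -> 4 lines: pps zkjq ihpwi jihg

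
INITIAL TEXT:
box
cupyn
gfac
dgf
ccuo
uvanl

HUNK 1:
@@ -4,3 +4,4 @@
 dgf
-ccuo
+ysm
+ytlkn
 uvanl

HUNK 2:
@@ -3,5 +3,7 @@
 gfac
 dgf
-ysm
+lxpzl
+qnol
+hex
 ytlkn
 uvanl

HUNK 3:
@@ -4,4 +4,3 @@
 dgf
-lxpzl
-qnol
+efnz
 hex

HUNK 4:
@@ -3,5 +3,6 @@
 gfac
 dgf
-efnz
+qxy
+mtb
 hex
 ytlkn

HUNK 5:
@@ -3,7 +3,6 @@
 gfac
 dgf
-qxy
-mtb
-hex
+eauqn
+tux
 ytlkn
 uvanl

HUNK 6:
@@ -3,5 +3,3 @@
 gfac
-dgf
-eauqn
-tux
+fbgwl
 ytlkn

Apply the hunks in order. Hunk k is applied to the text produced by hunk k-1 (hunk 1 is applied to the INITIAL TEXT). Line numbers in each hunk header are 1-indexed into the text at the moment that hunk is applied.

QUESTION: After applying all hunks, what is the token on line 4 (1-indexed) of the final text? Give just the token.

Hunk 1: at line 4 remove [ccuo] add [ysm,ytlkn] -> 7 lines: box cupyn gfac dgf ysm ytlkn uvanl
Hunk 2: at line 3 remove [ysm] add [lxpzl,qnol,hex] -> 9 lines: box cupyn gfac dgf lxpzl qnol hex ytlkn uvanl
Hunk 3: at line 4 remove [lxpzl,qnol] add [efnz] -> 8 lines: box cupyn gfac dgf efnz hex ytlkn uvanl
Hunk 4: at line 3 remove [efnz] add [qxy,mtb] -> 9 lines: box cupyn gfac dgf qxy mtb hex ytlkn uvanl
Hunk 5: at line 3 remove [qxy,mtb,hex] add [eauqn,tux] -> 8 lines: box cupyn gfac dgf eauqn tux ytlkn uvanl
Hunk 6: at line 3 remove [dgf,eauqn,tux] add [fbgwl] -> 6 lines: box cupyn gfac fbgwl ytlkn uvanl
Final line 4: fbgwl

Answer: fbgwl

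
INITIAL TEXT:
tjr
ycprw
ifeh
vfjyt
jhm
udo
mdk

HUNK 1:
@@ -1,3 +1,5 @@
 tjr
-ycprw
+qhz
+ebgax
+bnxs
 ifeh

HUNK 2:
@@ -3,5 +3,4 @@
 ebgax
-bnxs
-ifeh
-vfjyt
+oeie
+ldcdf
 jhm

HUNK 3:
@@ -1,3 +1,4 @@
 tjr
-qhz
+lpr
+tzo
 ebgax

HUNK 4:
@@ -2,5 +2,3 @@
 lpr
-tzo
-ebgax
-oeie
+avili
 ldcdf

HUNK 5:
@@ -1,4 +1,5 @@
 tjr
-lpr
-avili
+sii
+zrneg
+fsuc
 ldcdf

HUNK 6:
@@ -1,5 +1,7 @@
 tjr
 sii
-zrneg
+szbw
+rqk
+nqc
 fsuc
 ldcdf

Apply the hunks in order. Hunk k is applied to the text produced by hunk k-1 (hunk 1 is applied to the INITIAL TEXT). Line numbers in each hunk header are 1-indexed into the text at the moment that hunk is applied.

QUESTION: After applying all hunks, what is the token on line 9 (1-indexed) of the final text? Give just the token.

Answer: udo

Derivation:
Hunk 1: at line 1 remove [ycprw] add [qhz,ebgax,bnxs] -> 9 lines: tjr qhz ebgax bnxs ifeh vfjyt jhm udo mdk
Hunk 2: at line 3 remove [bnxs,ifeh,vfjyt] add [oeie,ldcdf] -> 8 lines: tjr qhz ebgax oeie ldcdf jhm udo mdk
Hunk 3: at line 1 remove [qhz] add [lpr,tzo] -> 9 lines: tjr lpr tzo ebgax oeie ldcdf jhm udo mdk
Hunk 4: at line 2 remove [tzo,ebgax,oeie] add [avili] -> 7 lines: tjr lpr avili ldcdf jhm udo mdk
Hunk 5: at line 1 remove [lpr,avili] add [sii,zrneg,fsuc] -> 8 lines: tjr sii zrneg fsuc ldcdf jhm udo mdk
Hunk 6: at line 1 remove [zrneg] add [szbw,rqk,nqc] -> 10 lines: tjr sii szbw rqk nqc fsuc ldcdf jhm udo mdk
Final line 9: udo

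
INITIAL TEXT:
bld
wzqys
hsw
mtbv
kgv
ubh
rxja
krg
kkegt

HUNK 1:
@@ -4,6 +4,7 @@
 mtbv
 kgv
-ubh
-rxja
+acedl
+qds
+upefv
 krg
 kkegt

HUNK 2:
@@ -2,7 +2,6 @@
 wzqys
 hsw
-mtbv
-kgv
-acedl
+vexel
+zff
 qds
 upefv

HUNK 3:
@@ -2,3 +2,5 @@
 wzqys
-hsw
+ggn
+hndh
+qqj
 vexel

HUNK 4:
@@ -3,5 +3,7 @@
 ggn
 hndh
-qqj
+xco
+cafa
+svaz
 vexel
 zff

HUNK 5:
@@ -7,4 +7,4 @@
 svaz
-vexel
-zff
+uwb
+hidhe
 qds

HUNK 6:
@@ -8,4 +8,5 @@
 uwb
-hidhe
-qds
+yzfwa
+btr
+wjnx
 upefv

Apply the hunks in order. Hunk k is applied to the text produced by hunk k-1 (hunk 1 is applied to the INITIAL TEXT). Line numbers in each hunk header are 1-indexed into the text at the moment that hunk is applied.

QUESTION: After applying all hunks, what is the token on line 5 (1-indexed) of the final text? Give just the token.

Hunk 1: at line 4 remove [ubh,rxja] add [acedl,qds,upefv] -> 10 lines: bld wzqys hsw mtbv kgv acedl qds upefv krg kkegt
Hunk 2: at line 2 remove [mtbv,kgv,acedl] add [vexel,zff] -> 9 lines: bld wzqys hsw vexel zff qds upefv krg kkegt
Hunk 3: at line 2 remove [hsw] add [ggn,hndh,qqj] -> 11 lines: bld wzqys ggn hndh qqj vexel zff qds upefv krg kkegt
Hunk 4: at line 3 remove [qqj] add [xco,cafa,svaz] -> 13 lines: bld wzqys ggn hndh xco cafa svaz vexel zff qds upefv krg kkegt
Hunk 5: at line 7 remove [vexel,zff] add [uwb,hidhe] -> 13 lines: bld wzqys ggn hndh xco cafa svaz uwb hidhe qds upefv krg kkegt
Hunk 6: at line 8 remove [hidhe,qds] add [yzfwa,btr,wjnx] -> 14 lines: bld wzqys ggn hndh xco cafa svaz uwb yzfwa btr wjnx upefv krg kkegt
Final line 5: xco

Answer: xco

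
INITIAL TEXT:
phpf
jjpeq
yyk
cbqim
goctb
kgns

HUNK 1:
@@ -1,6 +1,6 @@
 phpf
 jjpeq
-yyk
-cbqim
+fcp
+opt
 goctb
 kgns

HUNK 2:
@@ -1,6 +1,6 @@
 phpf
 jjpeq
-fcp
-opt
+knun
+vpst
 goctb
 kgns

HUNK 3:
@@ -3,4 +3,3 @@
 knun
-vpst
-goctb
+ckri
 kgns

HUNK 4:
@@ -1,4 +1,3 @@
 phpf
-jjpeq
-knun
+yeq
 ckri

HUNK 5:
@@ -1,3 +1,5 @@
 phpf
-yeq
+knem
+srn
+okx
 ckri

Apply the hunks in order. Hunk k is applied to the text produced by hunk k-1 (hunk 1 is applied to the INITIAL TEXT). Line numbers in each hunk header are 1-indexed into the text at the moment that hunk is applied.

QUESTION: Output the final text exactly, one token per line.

Answer: phpf
knem
srn
okx
ckri
kgns

Derivation:
Hunk 1: at line 1 remove [yyk,cbqim] add [fcp,opt] -> 6 lines: phpf jjpeq fcp opt goctb kgns
Hunk 2: at line 1 remove [fcp,opt] add [knun,vpst] -> 6 lines: phpf jjpeq knun vpst goctb kgns
Hunk 3: at line 3 remove [vpst,goctb] add [ckri] -> 5 lines: phpf jjpeq knun ckri kgns
Hunk 4: at line 1 remove [jjpeq,knun] add [yeq] -> 4 lines: phpf yeq ckri kgns
Hunk 5: at line 1 remove [yeq] add [knem,srn,okx] -> 6 lines: phpf knem srn okx ckri kgns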